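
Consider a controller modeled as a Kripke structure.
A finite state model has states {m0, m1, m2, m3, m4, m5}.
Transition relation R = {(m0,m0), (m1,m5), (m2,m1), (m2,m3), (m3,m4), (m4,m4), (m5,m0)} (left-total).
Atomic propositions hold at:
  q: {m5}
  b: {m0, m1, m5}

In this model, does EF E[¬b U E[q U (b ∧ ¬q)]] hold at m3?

Sat(¬b) = {m2, m3, m4}
Sat(¬q) = {m0, m1, m2, m3, m4}
Sat(b ∧ ¬q) = {m0, m1}
E[q U (b ∧ ¬q)]: least fixpoint, start Z0 = Sat((b ∧ ¬q)) = {m0, m1}, add states in Sat(q) with some successor in Z. Z1 = {m0, m1, m5}; fixed.
Sat(E[q U (b ∧ ¬q)]) = {m0, m1, m5}
E[¬b U E[q U (b ∧ ¬q)]]: least fixpoint, start Z0 = Sat(E[q U (b ∧ ¬q)]) = {m0, m1, m5}, add states in Sat(¬b) with some successor in Z. Z1 = {m0, m1, m2, m5}; fixed.
Sat(E[¬b U E[q U (b ∧ ¬q)]]) = {m0, m1, m2, m5}
EF E[¬b U E[q U (b ∧ ¬q)]]: least fixpoint, start Z0 = {m0, m1, m2, m5}, add states with some successor in Z. Already a fixed point.
Sat(EF E[¬b U E[q U (b ∧ ¬q)]]) = {m0, m1, m2, m5}
m3 ∉ Sat(EF E[¬b U E[q U (b ∧ ¬q)]]) = {m0, m1, m2, m5}, so the formula does not hold at m3.

No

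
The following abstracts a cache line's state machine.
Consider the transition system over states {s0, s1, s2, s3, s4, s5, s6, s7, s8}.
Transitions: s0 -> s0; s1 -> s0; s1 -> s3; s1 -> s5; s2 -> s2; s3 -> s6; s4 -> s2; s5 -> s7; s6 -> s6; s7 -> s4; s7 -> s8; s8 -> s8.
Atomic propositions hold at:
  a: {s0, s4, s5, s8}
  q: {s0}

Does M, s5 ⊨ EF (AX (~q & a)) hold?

Yes

Sat(~q) = {s1, s2, s3, s4, s5, s6, s7, s8}
Sat(~q & a) = {s4, s5, s8}
Sat(AX (~q & a)) = {s : every successor in {s4, s5, s8}} = {s7, s8}
EF (AX (~q & a)): least fixpoint, start Z0 = {s7, s8}, add states with some successor in Z. Z1 = {s5, s7, s8}; Z2 = {s1, s5, s7, s8}; fixed.
Sat(EF (AX (~q & a))) = {s1, s5, s7, s8}
s5 ∈ Sat(EF (AX (~q & a))) = {s1, s5, s7, s8}, so the formula holds at s5.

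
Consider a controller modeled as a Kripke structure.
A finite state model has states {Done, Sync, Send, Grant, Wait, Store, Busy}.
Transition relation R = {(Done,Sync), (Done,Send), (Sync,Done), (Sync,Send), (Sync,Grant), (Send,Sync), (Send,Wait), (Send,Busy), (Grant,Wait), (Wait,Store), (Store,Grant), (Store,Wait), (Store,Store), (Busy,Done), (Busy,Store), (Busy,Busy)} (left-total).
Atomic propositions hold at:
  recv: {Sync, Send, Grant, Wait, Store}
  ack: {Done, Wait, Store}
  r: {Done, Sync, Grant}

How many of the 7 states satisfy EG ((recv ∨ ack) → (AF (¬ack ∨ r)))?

Sat(recv ∨ ack) = {Done, Sync, Send, Grant, Wait, Store}
Sat(¬ack) = {Sync, Send, Grant, Busy}
Sat(¬ack ∨ r) = {Done, Sync, Send, Grant, Busy}
AF (¬ack ∨ r): least fixpoint, start Z0 = {Done, Sync, Send, Grant, Busy}, add states with every successor in Z. Already a fixed point.
Sat(AF (¬ack ∨ r)) = {Done, Sync, Send, Grant, Busy}
Sat((recv ∨ ack) → (AF (¬ack ∨ r))) = {Done, Sync, Send, Grant, Busy}
EG ((recv ∨ ack) → (AF (¬ack ∨ r))): greatest fixpoint, start Z0 = {Done, Sync, Send, Grant, Busy}, keep only states in Sat with some successor in Z. Z1 = {Done, Sync, Send, Busy}; fixed.
Sat(EG ((recv ∨ ack) → (AF (¬ack ∨ r)))) = {Done, Sync, Send, Busy}
|Sat(EG ((recv ∨ ack) → (AF (¬ack ∨ r))))| = |{Done, Sync, Send, Busy}| = 4.

4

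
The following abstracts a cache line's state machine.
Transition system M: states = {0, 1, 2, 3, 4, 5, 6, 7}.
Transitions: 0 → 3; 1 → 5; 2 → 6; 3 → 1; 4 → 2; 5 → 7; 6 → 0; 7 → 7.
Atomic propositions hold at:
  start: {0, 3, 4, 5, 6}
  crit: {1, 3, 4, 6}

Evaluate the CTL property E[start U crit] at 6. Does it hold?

E[start U crit]: least fixpoint, start Z0 = Sat(crit) = {1, 3, 4, 6}, add states in Sat(start) with some successor in Z. Z1 = {0, 1, 3, 4, 6}; fixed.
Sat(E[start U crit]) = {0, 1, 3, 4, 6}
6 ∈ Sat(E[start U crit]) = {0, 1, 3, 4, 6}, so the formula holds at 6.

Yes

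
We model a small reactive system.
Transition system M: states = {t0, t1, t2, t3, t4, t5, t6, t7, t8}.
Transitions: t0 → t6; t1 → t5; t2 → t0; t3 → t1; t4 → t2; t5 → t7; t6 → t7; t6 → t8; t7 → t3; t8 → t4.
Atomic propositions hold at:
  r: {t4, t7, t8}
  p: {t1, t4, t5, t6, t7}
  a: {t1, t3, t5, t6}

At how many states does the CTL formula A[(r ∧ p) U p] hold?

Sat(r ∧ p) = {t4, t7}
A[(r ∧ p) U p]: least fixpoint, start Z0 = Sat(p) = {t1, t4, t5, t6, t7}, add states in Sat(r ∧ p) with every successor in Z. Already a fixed point.
Sat(A[(r ∧ p) U p]) = {t1, t4, t5, t6, t7}
|Sat(A[(r ∧ p) U p])| = |{t1, t4, t5, t6, t7}| = 5.

5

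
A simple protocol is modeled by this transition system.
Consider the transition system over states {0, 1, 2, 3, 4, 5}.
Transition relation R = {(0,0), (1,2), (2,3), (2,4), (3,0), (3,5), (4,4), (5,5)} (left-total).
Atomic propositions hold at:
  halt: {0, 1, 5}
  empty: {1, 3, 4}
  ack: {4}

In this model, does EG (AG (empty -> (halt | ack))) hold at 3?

No

Sat(halt | ack) = {0, 1, 4, 5}
Sat(empty -> (halt | ack)) = {0, 1, 2, 4, 5}
AG (empty -> (halt | ack)): greatest fixpoint, start Z0 = {0, 1, 2, 4, 5}, keep only states in Sat with every successor in Z. Z1 = {0, 1, 4, 5}; Z2 = {0, 4, 5}; fixed.
Sat(AG (empty -> (halt | ack))) = {0, 4, 5}
EG (AG (empty -> (halt | ack))): greatest fixpoint, start Z0 = {0, 4, 5}, keep only states in Sat with some successor in Z. Already a fixed point.
Sat(EG (AG (empty -> (halt | ack)))) = {0, 4, 5}
3 ∉ Sat(EG (AG (empty -> (halt | ack)))) = {0, 4, 5}, so the formula does not hold at 3.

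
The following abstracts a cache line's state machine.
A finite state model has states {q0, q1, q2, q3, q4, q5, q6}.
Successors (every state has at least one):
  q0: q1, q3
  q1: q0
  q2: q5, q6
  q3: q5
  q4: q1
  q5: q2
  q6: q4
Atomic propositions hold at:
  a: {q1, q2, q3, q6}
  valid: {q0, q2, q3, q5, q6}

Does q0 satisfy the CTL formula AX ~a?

No

Sat(~a) = {q0, q4, q5}
Sat(AX ~a) = {s : every successor in {q0, q4, q5}} = {q1, q3, q6}
q0 ∉ Sat(AX ~a) = {q1, q3, q6}, so the formula does not hold at q0.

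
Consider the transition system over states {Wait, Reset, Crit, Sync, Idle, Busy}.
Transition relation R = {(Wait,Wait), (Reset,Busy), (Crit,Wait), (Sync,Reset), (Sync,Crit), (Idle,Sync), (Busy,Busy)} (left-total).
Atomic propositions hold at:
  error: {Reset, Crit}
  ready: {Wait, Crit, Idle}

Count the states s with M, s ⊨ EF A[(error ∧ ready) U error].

4

Sat(error ∧ ready) = {Crit}
A[(error ∧ ready) U error]: least fixpoint, start Z0 = Sat(error) = {Reset, Crit}, add states in Sat(error ∧ ready) with every successor in Z. Already a fixed point.
Sat(A[(error ∧ ready) U error]) = {Reset, Crit}
EF A[(error ∧ ready) U error]: least fixpoint, start Z0 = {Reset, Crit}, add states with some successor in Z. Z1 = {Reset, Crit, Sync}; Z2 = {Reset, Crit, Sync, Idle}; fixed.
Sat(EF A[(error ∧ ready) U error]) = {Reset, Crit, Sync, Idle}
|Sat(EF A[(error ∧ ready) U error])| = |{Reset, Crit, Sync, Idle}| = 4.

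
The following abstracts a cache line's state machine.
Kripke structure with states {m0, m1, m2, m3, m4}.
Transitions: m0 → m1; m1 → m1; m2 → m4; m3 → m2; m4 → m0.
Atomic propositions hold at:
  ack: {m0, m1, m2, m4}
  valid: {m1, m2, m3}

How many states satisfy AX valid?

3

Sat(AX valid) = {s : every successor in {m1, m2, m3}} = {m0, m1, m3}
|Sat(AX valid)| = |{m0, m1, m3}| = 3.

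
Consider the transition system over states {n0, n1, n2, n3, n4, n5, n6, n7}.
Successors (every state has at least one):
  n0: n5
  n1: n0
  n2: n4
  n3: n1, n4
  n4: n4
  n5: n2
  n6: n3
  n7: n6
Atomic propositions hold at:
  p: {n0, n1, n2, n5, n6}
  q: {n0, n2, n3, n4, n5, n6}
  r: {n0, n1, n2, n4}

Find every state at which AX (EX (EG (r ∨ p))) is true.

Sat(r ∨ p) = {n0, n1, n2, n4, n5, n6}
EG (r ∨ p): greatest fixpoint, start Z0 = {n0, n1, n2, n4, n5, n6}, keep only states in Sat with some successor in Z. Z1 = {n0, n1, n2, n4, n5}; fixed.
Sat(EG (r ∨ p)) = {n0, n1, n2, n4, n5}
Sat(EX (EG (r ∨ p))) = {s : some successor in {n0, n1, n2, n4, n5}} = {n0, n1, n2, n3, n4, n5}
Sat(AX (EX (EG (r ∨ p)))) = {s : every successor in {n0, n1, n2, n3, n4, n5}} = {n0, n1, n2, n3, n4, n5, n6}

{n0, n1, n2, n3, n4, n5, n6}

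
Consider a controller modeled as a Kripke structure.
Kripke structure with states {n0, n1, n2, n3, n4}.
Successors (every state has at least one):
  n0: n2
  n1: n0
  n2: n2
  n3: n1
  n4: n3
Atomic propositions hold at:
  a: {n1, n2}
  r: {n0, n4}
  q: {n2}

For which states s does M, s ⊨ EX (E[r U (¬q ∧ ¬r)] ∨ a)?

{n0, n2, n3, n4}

Sat(¬q) = {n0, n1, n3, n4}
Sat(¬r) = {n1, n2, n3}
Sat(¬q ∧ ¬r) = {n1, n3}
E[r U (¬q ∧ ¬r)]: least fixpoint, start Z0 = Sat((¬q ∧ ¬r)) = {n1, n3}, add states in Sat(r) with some successor in Z. Z1 = {n1, n3, n4}; fixed.
Sat(E[r U (¬q ∧ ¬r)]) = {n1, n3, n4}
Sat(E[r U (¬q ∧ ¬r)] ∨ a) = {n1, n2, n3, n4}
Sat(EX (E[r U (¬q ∧ ¬r)] ∨ a)) = {s : some successor in {n1, n2, n3, n4}} = {n0, n2, n3, n4}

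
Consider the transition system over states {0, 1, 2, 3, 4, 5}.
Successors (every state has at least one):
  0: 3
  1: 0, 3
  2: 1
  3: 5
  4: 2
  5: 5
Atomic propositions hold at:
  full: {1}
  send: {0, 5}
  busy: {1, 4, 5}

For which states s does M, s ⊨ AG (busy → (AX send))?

{0, 3, 5}

Sat(AX send) = {s : every successor in {0, 5}} = {3, 5}
Sat(busy → (AX send)) = {0, 2, 3, 5}
AG (busy → (AX send)): greatest fixpoint, start Z0 = {0, 2, 3, 5}, keep only states in Sat with every successor in Z. Z1 = {0, 3, 5}; fixed.
Sat(AG (busy → (AX send))) = {0, 3, 5}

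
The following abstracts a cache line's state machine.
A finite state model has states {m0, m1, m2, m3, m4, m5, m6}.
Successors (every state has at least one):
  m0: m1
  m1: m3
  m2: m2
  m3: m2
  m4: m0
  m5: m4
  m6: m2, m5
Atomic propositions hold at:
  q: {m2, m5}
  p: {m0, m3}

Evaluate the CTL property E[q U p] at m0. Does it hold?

E[q U p]: least fixpoint, start Z0 = Sat(p) = {m0, m3}, add states in Sat(q) with some successor in Z. Already a fixed point.
Sat(E[q U p]) = {m0, m3}
m0 ∈ Sat(E[q U p]) = {m0, m3}, so the formula holds at m0.

Yes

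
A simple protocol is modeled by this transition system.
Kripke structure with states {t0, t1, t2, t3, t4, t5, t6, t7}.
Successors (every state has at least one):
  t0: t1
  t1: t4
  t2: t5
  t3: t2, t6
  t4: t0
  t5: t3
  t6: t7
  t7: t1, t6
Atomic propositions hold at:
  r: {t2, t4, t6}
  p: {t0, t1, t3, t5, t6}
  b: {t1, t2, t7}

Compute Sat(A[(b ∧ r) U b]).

{t1, t2, t7}

Sat(b ∧ r) = {t2}
A[(b ∧ r) U b]: least fixpoint, start Z0 = Sat(b) = {t1, t2, t7}, add states in Sat(b ∧ r) with every successor in Z. Already a fixed point.
Sat(A[(b ∧ r) U b]) = {t1, t2, t7}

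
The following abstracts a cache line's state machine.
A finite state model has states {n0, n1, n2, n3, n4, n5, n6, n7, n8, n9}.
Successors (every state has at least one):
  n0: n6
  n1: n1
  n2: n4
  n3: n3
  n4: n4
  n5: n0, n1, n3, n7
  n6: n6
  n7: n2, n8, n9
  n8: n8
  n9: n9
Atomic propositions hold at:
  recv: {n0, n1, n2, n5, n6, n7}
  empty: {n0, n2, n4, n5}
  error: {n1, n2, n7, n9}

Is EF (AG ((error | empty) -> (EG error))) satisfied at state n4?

No

Sat(error | empty) = {n0, n1, n2, n4, n5, n7, n9}
EG error: greatest fixpoint, start Z0 = {n1, n2, n7, n9}, keep only states in Sat with some successor in Z. Z1 = {n1, n7, n9}; fixed.
Sat(EG error) = {n1, n7, n9}
Sat((error | empty) -> (EG error)) = {n1, n3, n6, n7, n8, n9}
AG ((error | empty) -> (EG error)): greatest fixpoint, start Z0 = {n1, n3, n6, n7, n8, n9}, keep only states in Sat with every successor in Z. Z1 = {n1, n3, n6, n8, n9}; fixed.
Sat(AG ((error | empty) -> (EG error))) = {n1, n3, n6, n8, n9}
EF (AG ((error | empty) -> (EG error))): least fixpoint, start Z0 = {n1, n3, n6, n8, n9}, add states with some successor in Z. Z1 = {n0, n1, n3, n5, n6, n7, n8, n9}; fixed.
Sat(EF (AG ((error | empty) -> (EG error)))) = {n0, n1, n3, n5, n6, n7, n8, n9}
n4 ∉ Sat(EF (AG ((error | empty) -> (EG error)))) = {n0, n1, n3, n5, n6, n7, n8, n9}, so the formula does not hold at n4.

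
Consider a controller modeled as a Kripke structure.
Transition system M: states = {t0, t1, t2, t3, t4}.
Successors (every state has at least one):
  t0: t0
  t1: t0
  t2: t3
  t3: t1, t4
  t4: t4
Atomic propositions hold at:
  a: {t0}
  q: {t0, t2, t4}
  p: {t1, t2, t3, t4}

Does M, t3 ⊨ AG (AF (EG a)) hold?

No

EG a: greatest fixpoint, start Z0 = {t0}, keep only states in Sat with some successor in Z. Already a fixed point.
Sat(EG a) = {t0}
AF (EG a): least fixpoint, start Z0 = {t0}, add states with every successor in Z. Z1 = {t0, t1}; fixed.
Sat(AF (EG a)) = {t0, t1}
AG (AF (EG a)): greatest fixpoint, start Z0 = {t0, t1}, keep only states in Sat with every successor in Z. Already a fixed point.
Sat(AG (AF (EG a))) = {t0, t1}
t3 ∉ Sat(AG (AF (EG a))) = {t0, t1}, so the formula does not hold at t3.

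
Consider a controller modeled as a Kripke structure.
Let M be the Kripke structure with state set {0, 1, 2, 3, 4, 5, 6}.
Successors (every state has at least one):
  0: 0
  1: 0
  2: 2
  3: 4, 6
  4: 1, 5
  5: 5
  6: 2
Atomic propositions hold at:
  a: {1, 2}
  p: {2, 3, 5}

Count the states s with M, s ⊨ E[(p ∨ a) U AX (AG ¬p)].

2

Sat(p ∨ a) = {1, 2, 3, 5}
Sat(¬p) = {0, 1, 4, 6}
AG ¬p: greatest fixpoint, start Z0 = {0, 1, 4, 6}, keep only states in Sat with every successor in Z. Z1 = {0, 1}; fixed.
Sat(AG ¬p) = {0, 1}
Sat(AX (AG ¬p)) = {s : every successor in {0, 1}} = {0, 1}
E[(p ∨ a) U AX (AG ¬p)]: least fixpoint, start Z0 = Sat(AX (AG ¬p)) = {0, 1}, add states in Sat(p ∨ a) with some successor in Z. Already a fixed point.
Sat(E[(p ∨ a) U AX (AG ¬p)]) = {0, 1}
|Sat(E[(p ∨ a) U AX (AG ¬p)])| = |{0, 1}| = 2.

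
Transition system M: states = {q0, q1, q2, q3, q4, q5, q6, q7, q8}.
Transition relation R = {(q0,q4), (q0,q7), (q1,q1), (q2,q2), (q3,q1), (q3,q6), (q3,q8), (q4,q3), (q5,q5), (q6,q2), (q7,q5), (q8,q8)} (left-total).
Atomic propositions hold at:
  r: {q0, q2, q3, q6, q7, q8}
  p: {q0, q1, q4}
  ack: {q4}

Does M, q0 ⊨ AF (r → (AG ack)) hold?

AG ack: greatest fixpoint, start Z0 = {q4}, keep only states in Sat with every successor in Z. Z1 = ∅; fixed.
Sat(AG ack) = ∅
Sat(r → (AG ack)) = {q1, q4, q5}
AF (r → (AG ack)): least fixpoint, start Z0 = {q1, q4, q5}, add states with every successor in Z. Z1 = {q1, q4, q5, q7}; Z2 = {q0, q1, q4, q5, q7}; fixed.
Sat(AF (r → (AG ack))) = {q0, q1, q4, q5, q7}
q0 ∈ Sat(AF (r → (AG ack))) = {q0, q1, q4, q5, q7}, so the formula holds at q0.

Yes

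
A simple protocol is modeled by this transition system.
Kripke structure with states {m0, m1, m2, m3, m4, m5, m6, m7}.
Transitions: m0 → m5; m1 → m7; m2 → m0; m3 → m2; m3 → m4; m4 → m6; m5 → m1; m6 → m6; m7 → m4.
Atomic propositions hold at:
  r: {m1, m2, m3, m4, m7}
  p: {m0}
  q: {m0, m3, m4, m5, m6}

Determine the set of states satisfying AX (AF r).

{m0, m1, m2, m3, m5, m7}

AF r: least fixpoint, start Z0 = {m1, m2, m3, m4, m7}, add states with every successor in Z. Z1 = {m1, m2, m3, m4, m5, m7}; Z2 = {m0, m1, m2, m3, m4, m5, m7}; fixed.
Sat(AF r) = {m0, m1, m2, m3, m4, m5, m7}
Sat(AX (AF r)) = {s : every successor in {m0, m1, m2, m3, m4, m5, m7}} = {m0, m1, m2, m3, m5, m7}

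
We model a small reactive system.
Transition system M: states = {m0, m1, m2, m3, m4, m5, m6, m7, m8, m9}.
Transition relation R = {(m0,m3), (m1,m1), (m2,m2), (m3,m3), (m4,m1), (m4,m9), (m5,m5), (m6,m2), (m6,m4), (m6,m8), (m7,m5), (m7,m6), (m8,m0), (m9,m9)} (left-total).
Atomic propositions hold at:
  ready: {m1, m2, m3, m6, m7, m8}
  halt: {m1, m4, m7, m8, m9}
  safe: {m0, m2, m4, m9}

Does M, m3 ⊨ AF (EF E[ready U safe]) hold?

No

E[ready U safe]: least fixpoint, start Z0 = Sat(safe) = {m0, m2, m4, m9}, add states in Sat(ready) with some successor in Z. Z1 = {m0, m2, m4, m6, m8, m9}; Z2 = {m0, m2, m4, m6, m7, m8, m9}; fixed.
Sat(E[ready U safe]) = {m0, m2, m4, m6, m7, m8, m9}
EF E[ready U safe]: least fixpoint, start Z0 = {m0, m2, m4, m6, m7, m8, m9}, add states with some successor in Z. Already a fixed point.
Sat(EF E[ready U safe]) = {m0, m2, m4, m6, m7, m8, m9}
AF (EF E[ready U safe]): least fixpoint, start Z0 = {m0, m2, m4, m6, m7, m8, m9}, add states with every successor in Z. Already a fixed point.
Sat(AF (EF E[ready U safe])) = {m0, m2, m4, m6, m7, m8, m9}
m3 ∉ Sat(AF (EF E[ready U safe])) = {m0, m2, m4, m6, m7, m8, m9}, so the formula does not hold at m3.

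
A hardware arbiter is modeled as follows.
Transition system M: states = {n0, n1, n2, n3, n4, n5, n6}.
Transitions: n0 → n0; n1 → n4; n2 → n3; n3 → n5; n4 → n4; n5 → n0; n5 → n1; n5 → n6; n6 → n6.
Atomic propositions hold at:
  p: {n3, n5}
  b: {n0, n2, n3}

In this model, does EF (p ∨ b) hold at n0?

Yes

Sat(p ∨ b) = {n0, n2, n3, n5}
EF (p ∨ b): least fixpoint, start Z0 = {n0, n2, n3, n5}, add states with some successor in Z. Already a fixed point.
Sat(EF (p ∨ b)) = {n0, n2, n3, n5}
n0 ∈ Sat(EF (p ∨ b)) = {n0, n2, n3, n5}, so the formula holds at n0.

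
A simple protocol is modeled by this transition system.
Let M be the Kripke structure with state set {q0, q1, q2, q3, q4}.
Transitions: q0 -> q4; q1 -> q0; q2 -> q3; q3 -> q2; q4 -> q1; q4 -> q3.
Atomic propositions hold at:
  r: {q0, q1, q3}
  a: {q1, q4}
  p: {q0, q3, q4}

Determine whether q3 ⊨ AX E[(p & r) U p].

No

Sat(p & r) = {q0, q3}
E[(p & r) U p]: least fixpoint, start Z0 = Sat(p) = {q0, q3, q4}, add states in Sat(p & r) with some successor in Z. Already a fixed point.
Sat(E[(p & r) U p]) = {q0, q3, q4}
Sat(AX E[(p & r) U p]) = {s : every successor in {q0, q3, q4}} = {q0, q1, q2}
q3 ∉ Sat(AX E[(p & r) U p]) = {q0, q1, q2}, so the formula does not hold at q3.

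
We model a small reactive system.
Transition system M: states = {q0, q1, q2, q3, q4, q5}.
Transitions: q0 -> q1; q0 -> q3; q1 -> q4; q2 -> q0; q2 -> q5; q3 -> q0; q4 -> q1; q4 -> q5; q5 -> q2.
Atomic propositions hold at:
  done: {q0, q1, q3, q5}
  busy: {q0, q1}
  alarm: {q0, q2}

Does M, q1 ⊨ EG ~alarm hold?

Sat(~alarm) = {q1, q3, q4, q5}
EG ~alarm: greatest fixpoint, start Z0 = {q1, q3, q4, q5}, keep only states in Sat with some successor in Z. Z1 = {q1, q4}; fixed.
Sat(EG ~alarm) = {q1, q4}
q1 ∈ Sat(EG ~alarm) = {q1, q4}, so the formula holds at q1.

Yes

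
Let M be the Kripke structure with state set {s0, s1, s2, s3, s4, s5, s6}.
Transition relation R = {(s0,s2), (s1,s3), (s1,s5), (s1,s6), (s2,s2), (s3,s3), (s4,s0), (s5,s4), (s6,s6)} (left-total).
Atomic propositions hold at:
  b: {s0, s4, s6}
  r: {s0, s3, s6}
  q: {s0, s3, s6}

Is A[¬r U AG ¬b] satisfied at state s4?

Sat(¬r) = {s1, s2, s4, s5}
Sat(¬b) = {s1, s2, s3, s5}
AG ¬b: greatest fixpoint, start Z0 = {s1, s2, s3, s5}, keep only states in Sat with every successor in Z. Z1 = {s2, s3}; fixed.
Sat(AG ¬b) = {s2, s3}
A[¬r U AG ¬b]: least fixpoint, start Z0 = Sat(AG ¬b) = {s2, s3}, add states in Sat(¬r) with every successor in Z. Already a fixed point.
Sat(A[¬r U AG ¬b]) = {s2, s3}
s4 ∉ Sat(A[¬r U AG ¬b]) = {s2, s3}, so the formula does not hold at s4.

No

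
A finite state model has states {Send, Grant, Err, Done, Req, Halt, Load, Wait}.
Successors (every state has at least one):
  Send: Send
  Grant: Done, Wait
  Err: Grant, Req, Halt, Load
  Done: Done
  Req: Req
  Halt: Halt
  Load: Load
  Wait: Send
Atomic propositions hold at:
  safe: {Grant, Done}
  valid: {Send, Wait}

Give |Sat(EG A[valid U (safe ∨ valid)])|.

4

Sat(safe ∨ valid) = {Send, Grant, Done, Wait}
A[valid U (safe ∨ valid)]: least fixpoint, start Z0 = Sat((safe ∨ valid)) = {Send, Grant, Done, Wait}, add states in Sat(valid) with every successor in Z. Already a fixed point.
Sat(A[valid U (safe ∨ valid)]) = {Send, Grant, Done, Wait}
EG A[valid U (safe ∨ valid)]: greatest fixpoint, start Z0 = {Send, Grant, Done, Wait}, keep only states in Sat with some successor in Z. Already a fixed point.
Sat(EG A[valid U (safe ∨ valid)]) = {Send, Grant, Done, Wait}
|Sat(EG A[valid U (safe ∨ valid)])| = |{Send, Grant, Done, Wait}| = 4.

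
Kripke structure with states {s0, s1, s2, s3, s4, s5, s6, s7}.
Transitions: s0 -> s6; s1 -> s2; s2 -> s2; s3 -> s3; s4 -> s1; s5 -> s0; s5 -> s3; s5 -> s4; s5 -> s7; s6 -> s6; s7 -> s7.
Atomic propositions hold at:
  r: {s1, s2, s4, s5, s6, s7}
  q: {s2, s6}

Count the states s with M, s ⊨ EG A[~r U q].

Sat(~r) = {s0, s3}
A[~r U q]: least fixpoint, start Z0 = Sat(q) = {s2, s6}, add states in Sat(~r) with every successor in Z. Z1 = {s0, s2, s6}; fixed.
Sat(A[~r U q]) = {s0, s2, s6}
EG A[~r U q]: greatest fixpoint, start Z0 = {s0, s2, s6}, keep only states in Sat with some successor in Z. Already a fixed point.
Sat(EG A[~r U q]) = {s0, s2, s6}
|Sat(EG A[~r U q])| = |{s0, s2, s6}| = 3.

3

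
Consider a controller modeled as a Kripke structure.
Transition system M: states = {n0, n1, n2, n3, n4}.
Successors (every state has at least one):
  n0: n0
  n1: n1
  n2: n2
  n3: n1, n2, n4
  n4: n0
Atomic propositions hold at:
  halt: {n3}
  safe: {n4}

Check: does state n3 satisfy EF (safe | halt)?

Sat(safe | halt) = {n3, n4}
EF (safe | halt): least fixpoint, start Z0 = {n3, n4}, add states with some successor in Z. Already a fixed point.
Sat(EF (safe | halt)) = {n3, n4}
n3 ∈ Sat(EF (safe | halt)) = {n3, n4}, so the formula holds at n3.

Yes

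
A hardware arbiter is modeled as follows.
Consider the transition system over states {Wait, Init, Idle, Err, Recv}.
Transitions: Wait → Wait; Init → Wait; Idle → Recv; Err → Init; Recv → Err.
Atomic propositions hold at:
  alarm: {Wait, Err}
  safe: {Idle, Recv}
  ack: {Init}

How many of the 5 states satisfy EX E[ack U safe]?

E[ack U safe]: least fixpoint, start Z0 = Sat(safe) = {Idle, Recv}, add states in Sat(ack) with some successor in Z. Already a fixed point.
Sat(E[ack U safe]) = {Idle, Recv}
Sat(EX E[ack U safe]) = {s : some successor in {Idle, Recv}} = {Idle}
|Sat(EX E[ack U safe])| = |{Idle}| = 1.

1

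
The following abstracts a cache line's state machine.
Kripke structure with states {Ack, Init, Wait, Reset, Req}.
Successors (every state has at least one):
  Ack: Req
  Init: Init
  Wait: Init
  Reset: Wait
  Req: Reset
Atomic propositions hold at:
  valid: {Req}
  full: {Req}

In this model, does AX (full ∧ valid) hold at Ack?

Yes

Sat(full ∧ valid) = {Req}
Sat(AX (full ∧ valid)) = {s : every successor in {Req}} = {Ack}
Ack ∈ Sat(AX (full ∧ valid)) = {Ack}, so the formula holds at Ack.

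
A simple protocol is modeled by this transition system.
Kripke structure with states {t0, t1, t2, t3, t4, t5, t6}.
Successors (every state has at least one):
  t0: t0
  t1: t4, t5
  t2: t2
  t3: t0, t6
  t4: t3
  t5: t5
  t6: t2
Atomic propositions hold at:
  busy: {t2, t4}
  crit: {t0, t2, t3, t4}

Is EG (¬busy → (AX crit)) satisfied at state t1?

No

Sat(¬busy) = {t0, t1, t3, t5, t6}
Sat(AX crit) = {s : every successor in {t0, t2, t3, t4}} = {t0, t2, t4, t6}
Sat(¬busy → (AX crit)) = {t0, t2, t4, t6}
EG (¬busy → (AX crit)): greatest fixpoint, start Z0 = {t0, t2, t4, t6}, keep only states in Sat with some successor in Z. Z1 = {t0, t2, t6}; fixed.
Sat(EG (¬busy → (AX crit))) = {t0, t2, t6}
t1 ∉ Sat(EG (¬busy → (AX crit))) = {t0, t2, t6}, so the formula does not hold at t1.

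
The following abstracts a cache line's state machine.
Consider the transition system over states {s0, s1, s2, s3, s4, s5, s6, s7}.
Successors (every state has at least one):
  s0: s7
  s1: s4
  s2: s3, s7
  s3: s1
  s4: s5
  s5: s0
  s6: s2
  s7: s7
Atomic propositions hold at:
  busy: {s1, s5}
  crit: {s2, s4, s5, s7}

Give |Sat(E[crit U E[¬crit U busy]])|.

5

Sat(¬crit) = {s0, s1, s3, s6}
E[¬crit U busy]: least fixpoint, start Z0 = Sat(busy) = {s1, s5}, add states in Sat(¬crit) with some successor in Z. Z1 = {s1, s3, s5}; fixed.
Sat(E[¬crit U busy]) = {s1, s3, s5}
E[crit U E[¬crit U busy]]: least fixpoint, start Z0 = Sat(E[¬crit U busy]) = {s1, s3, s5}, add states in Sat(crit) with some successor in Z. Z1 = {s1, s2, s3, s4, s5}; fixed.
Sat(E[crit U E[¬crit U busy]]) = {s1, s2, s3, s4, s5}
|Sat(E[crit U E[¬crit U busy]])| = |{s1, s2, s3, s4, s5}| = 5.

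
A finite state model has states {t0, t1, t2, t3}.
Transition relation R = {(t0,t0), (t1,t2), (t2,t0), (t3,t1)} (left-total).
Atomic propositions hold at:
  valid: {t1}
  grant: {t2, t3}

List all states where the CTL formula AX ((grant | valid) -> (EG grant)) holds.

{t0, t2}

Sat(grant | valid) = {t1, t2, t3}
EG grant: greatest fixpoint, start Z0 = {t2, t3}, keep only states in Sat with some successor in Z. Z1 = ∅; fixed.
Sat(EG grant) = ∅
Sat((grant | valid) -> (EG grant)) = {t0}
Sat(AX ((grant | valid) -> (EG grant))) = {s : every successor in {t0}} = {t0, t2}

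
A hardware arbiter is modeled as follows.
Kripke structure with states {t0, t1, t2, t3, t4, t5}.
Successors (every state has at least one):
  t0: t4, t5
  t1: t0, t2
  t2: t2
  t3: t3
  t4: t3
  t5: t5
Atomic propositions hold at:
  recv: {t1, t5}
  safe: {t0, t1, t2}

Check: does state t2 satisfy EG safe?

Yes

EG safe: greatest fixpoint, start Z0 = {t0, t1, t2}, keep only states in Sat with some successor in Z. Z1 = {t1, t2}; fixed.
Sat(EG safe) = {t1, t2}
t2 ∈ Sat(EG safe) = {t1, t2}, so the formula holds at t2.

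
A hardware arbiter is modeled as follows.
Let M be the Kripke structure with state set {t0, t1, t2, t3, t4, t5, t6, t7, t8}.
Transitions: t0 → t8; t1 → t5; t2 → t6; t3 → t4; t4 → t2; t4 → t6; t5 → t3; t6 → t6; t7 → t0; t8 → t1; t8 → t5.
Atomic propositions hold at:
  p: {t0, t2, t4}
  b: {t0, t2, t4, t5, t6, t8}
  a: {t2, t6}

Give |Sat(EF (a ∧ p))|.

8

Sat(a ∧ p) = {t2}
EF (a ∧ p): least fixpoint, start Z0 = {t2}, add states with some successor in Z. Z1 = {t2, t4}; Z2 = {t2, t3, t4}; Z3 = {t2, t3, t4, t5}; Z4 = {t1, t2, t3, t4, t5, t8}; Z5 = {t0, t1, t2, t3, t4, t5, t8}; Z6 = {t0, t1, t2, t3, t4, t5, t7, t8}; fixed.
Sat(EF (a ∧ p)) = {t0, t1, t2, t3, t4, t5, t7, t8}
|Sat(EF (a ∧ p))| = |{t0, t1, t2, t3, t4, t5, t7, t8}| = 8.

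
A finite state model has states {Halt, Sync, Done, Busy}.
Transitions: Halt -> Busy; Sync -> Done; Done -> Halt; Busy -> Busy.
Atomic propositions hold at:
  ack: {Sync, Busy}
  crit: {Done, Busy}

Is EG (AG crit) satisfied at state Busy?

AG crit: greatest fixpoint, start Z0 = {Done, Busy}, keep only states in Sat with every successor in Z. Z1 = {Busy}; fixed.
Sat(AG crit) = {Busy}
EG (AG crit): greatest fixpoint, start Z0 = {Busy}, keep only states in Sat with some successor in Z. Already a fixed point.
Sat(EG (AG crit)) = {Busy}
Busy ∈ Sat(EG (AG crit)) = {Busy}, so the formula holds at Busy.

Yes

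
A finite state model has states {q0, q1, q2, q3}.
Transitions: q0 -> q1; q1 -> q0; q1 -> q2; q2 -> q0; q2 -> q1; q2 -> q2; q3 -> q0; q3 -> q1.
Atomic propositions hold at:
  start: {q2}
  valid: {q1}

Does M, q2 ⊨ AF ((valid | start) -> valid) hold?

No

Sat(valid | start) = {q1, q2}
Sat((valid | start) -> valid) = {q0, q1, q3}
AF ((valid | start) -> valid): least fixpoint, start Z0 = {q0, q1, q3}, add states with every successor in Z. Already a fixed point.
Sat(AF ((valid | start) -> valid)) = {q0, q1, q3}
q2 ∉ Sat(AF ((valid | start) -> valid)) = {q0, q1, q3}, so the formula does not hold at q2.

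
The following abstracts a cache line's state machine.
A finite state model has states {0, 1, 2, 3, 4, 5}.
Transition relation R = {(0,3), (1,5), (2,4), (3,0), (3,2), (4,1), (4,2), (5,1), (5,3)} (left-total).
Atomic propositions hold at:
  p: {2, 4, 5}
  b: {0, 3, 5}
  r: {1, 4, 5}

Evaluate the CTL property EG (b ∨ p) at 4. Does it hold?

Sat(b ∨ p) = {0, 2, 3, 4, 5}
EG (b ∨ p): greatest fixpoint, start Z0 = {0, 2, 3, 4, 5}, keep only states in Sat with some successor in Z. Already a fixed point.
Sat(EG (b ∨ p)) = {0, 2, 3, 4, 5}
4 ∈ Sat(EG (b ∨ p)) = {0, 2, 3, 4, 5}, so the formula holds at 4.

Yes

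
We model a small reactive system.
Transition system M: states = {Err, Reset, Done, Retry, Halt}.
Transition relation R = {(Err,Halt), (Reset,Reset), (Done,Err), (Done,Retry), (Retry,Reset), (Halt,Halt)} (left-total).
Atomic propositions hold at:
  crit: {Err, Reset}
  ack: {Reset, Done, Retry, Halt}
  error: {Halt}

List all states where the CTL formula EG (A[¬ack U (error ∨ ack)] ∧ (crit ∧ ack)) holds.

{Reset}

Sat(¬ack) = {Err}
Sat(error ∨ ack) = {Reset, Done, Retry, Halt}
A[¬ack U (error ∨ ack)]: least fixpoint, start Z0 = Sat((error ∨ ack)) = {Reset, Done, Retry, Halt}, add states in Sat(¬ack) with every successor in Z. Z1 = {Err, Reset, Done, Retry, Halt}; fixed.
Sat(A[¬ack U (error ∨ ack)]) = {Err, Reset, Done, Retry, Halt}
Sat(crit ∧ ack) = {Reset}
Sat(A[¬ack U (error ∨ ack)] ∧ (crit ∧ ack)) = {Reset}
EG (A[¬ack U (error ∨ ack)] ∧ (crit ∧ ack)): greatest fixpoint, start Z0 = {Reset}, keep only states in Sat with some successor in Z. Already a fixed point.
Sat(EG (A[¬ack U (error ∨ ack)] ∧ (crit ∧ ack))) = {Reset}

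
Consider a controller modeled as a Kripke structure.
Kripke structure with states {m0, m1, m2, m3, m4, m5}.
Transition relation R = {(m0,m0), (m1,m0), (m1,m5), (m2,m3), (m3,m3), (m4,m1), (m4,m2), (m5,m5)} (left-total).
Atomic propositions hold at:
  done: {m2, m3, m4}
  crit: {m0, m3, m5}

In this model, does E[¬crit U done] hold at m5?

No

Sat(¬crit) = {m1, m2, m4}
E[¬crit U done]: least fixpoint, start Z0 = Sat(done) = {m2, m3, m4}, add states in Sat(¬crit) with some successor in Z. Already a fixed point.
Sat(E[¬crit U done]) = {m2, m3, m4}
m5 ∉ Sat(E[¬crit U done]) = {m2, m3, m4}, so the formula does not hold at m5.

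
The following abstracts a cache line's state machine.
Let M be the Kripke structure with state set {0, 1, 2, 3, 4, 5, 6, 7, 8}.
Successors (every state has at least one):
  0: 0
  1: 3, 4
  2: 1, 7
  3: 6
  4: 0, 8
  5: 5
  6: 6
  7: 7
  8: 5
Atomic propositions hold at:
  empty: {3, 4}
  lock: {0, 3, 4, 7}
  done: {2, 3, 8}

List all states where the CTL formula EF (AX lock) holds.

{0, 1, 2, 4, 7}

Sat(AX lock) = {s : every successor in {0, 3, 4, 7}} = {0, 1, 7}
EF (AX lock): least fixpoint, start Z0 = {0, 1, 7}, add states with some successor in Z. Z1 = {0, 1, 2, 4, 7}; fixed.
Sat(EF (AX lock)) = {0, 1, 2, 4, 7}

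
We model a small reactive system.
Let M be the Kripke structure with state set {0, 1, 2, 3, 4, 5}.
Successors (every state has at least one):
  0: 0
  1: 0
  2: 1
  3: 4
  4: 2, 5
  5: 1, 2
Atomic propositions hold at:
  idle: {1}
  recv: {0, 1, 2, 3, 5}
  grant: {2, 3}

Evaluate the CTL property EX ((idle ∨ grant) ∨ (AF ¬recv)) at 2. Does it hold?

Yes

Sat(idle ∨ grant) = {1, 2, 3}
Sat(¬recv) = {4}
AF ¬recv: least fixpoint, start Z0 = {4}, add states with every successor in Z. Z1 = {3, 4}; fixed.
Sat(AF ¬recv) = {3, 4}
Sat((idle ∨ grant) ∨ (AF ¬recv)) = {1, 2, 3, 4}
Sat(EX ((idle ∨ grant) ∨ (AF ¬recv))) = {s : some successor in {1, 2, 3, 4}} = {2, 3, 4, 5}
2 ∈ Sat(EX ((idle ∨ grant) ∨ (AF ¬recv))) = {2, 3, 4, 5}, so the formula holds at 2.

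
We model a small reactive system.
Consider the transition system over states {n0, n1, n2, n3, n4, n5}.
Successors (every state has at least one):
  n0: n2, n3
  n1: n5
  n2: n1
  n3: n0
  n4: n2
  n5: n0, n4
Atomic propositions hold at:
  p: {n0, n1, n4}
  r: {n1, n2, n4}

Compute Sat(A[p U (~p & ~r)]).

Sat(~p) = {n2, n3, n5}
Sat(~r) = {n0, n3, n5}
Sat(~p & ~r) = {n3, n5}
A[p U (~p & ~r)]: least fixpoint, start Z0 = Sat((~p & ~r)) = {n3, n5}, add states in Sat(p) with every successor in Z. Z1 = {n1, n3, n5}; fixed.
Sat(A[p U (~p & ~r)]) = {n1, n3, n5}

{n1, n3, n5}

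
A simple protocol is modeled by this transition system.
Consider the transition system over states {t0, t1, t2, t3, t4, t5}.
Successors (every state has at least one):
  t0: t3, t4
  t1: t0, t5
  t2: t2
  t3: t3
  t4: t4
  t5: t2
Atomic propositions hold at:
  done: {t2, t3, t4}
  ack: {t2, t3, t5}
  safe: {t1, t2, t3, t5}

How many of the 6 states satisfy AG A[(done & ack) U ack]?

Sat(done & ack) = {t2, t3}
A[(done & ack) U ack]: least fixpoint, start Z0 = Sat(ack) = {t2, t3, t5}, add states in Sat(done & ack) with every successor in Z. Already a fixed point.
Sat(A[(done & ack) U ack]) = {t2, t3, t5}
AG A[(done & ack) U ack]: greatest fixpoint, start Z0 = {t2, t3, t5}, keep only states in Sat with every successor in Z. Already a fixed point.
Sat(AG A[(done & ack) U ack]) = {t2, t3, t5}
|Sat(AG A[(done & ack) U ack])| = |{t2, t3, t5}| = 3.

3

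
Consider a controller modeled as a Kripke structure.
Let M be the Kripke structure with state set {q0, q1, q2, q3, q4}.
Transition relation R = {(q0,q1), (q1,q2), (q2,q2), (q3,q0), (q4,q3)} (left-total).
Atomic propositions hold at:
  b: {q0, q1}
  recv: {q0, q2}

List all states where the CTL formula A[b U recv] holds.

{q0, q1, q2}

A[b U recv]: least fixpoint, start Z0 = Sat(recv) = {q0, q2}, add states in Sat(b) with every successor in Z. Z1 = {q0, q1, q2}; fixed.
Sat(A[b U recv]) = {q0, q1, q2}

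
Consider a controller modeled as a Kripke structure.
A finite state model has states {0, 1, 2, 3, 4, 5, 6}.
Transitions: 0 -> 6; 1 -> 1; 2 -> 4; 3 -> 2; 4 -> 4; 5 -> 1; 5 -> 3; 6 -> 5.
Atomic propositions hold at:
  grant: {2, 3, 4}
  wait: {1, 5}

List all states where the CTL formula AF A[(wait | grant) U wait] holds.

Sat(wait | grant) = {1, 2, 3, 4, 5}
A[(wait | grant) U wait]: least fixpoint, start Z0 = Sat(wait) = {1, 5}, add states in Sat(wait | grant) with every successor in Z. Already a fixed point.
Sat(A[(wait | grant) U wait]) = {1, 5}
AF A[(wait | grant) U wait]: least fixpoint, start Z0 = {1, 5}, add states with every successor in Z. Z1 = {1, 5, 6}; Z2 = {0, 1, 5, 6}; fixed.
Sat(AF A[(wait | grant) U wait]) = {0, 1, 5, 6}

{0, 1, 5, 6}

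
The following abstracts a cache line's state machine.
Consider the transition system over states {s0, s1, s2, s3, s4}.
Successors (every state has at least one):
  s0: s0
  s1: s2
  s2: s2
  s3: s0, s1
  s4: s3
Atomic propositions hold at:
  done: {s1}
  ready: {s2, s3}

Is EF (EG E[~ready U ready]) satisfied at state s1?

Yes

Sat(~ready) = {s0, s1, s4}
E[~ready U ready]: least fixpoint, start Z0 = Sat(ready) = {s2, s3}, add states in Sat(~ready) with some successor in Z. Z1 = {s1, s2, s3, s4}; fixed.
Sat(E[~ready U ready]) = {s1, s2, s3, s4}
EG E[~ready U ready]: greatest fixpoint, start Z0 = {s1, s2, s3, s4}, keep only states in Sat with some successor in Z. Already a fixed point.
Sat(EG E[~ready U ready]) = {s1, s2, s3, s4}
EF (EG E[~ready U ready]): least fixpoint, start Z0 = {s1, s2, s3, s4}, add states with some successor in Z. Already a fixed point.
Sat(EF (EG E[~ready U ready])) = {s1, s2, s3, s4}
s1 ∈ Sat(EF (EG E[~ready U ready])) = {s1, s2, s3, s4}, so the formula holds at s1.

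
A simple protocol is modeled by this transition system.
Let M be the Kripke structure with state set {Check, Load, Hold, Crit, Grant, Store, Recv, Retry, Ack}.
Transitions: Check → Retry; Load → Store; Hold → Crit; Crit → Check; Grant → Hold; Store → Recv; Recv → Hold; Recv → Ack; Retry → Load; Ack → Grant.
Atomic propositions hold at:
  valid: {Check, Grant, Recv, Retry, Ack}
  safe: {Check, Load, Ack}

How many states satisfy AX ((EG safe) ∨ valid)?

4

EG safe: greatest fixpoint, start Z0 = {Check, Load, Ack}, keep only states in Sat with some successor in Z. Z1 = ∅; fixed.
Sat(EG safe) = ∅
Sat((EG safe) ∨ valid) = {Check, Grant, Recv, Retry, Ack}
Sat(AX ((EG safe) ∨ valid)) = {s : every successor in {Check, Grant, Recv, Retry, Ack}} = {Check, Crit, Store, Ack}
|Sat(AX ((EG safe) ∨ valid))| = |{Check, Crit, Store, Ack}| = 4.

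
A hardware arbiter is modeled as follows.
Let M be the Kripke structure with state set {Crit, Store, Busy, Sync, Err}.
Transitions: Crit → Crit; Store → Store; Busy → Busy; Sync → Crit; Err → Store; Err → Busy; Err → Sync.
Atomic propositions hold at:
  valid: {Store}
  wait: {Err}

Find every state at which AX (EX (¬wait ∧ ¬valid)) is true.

Sat(¬wait) = {Crit, Store, Busy, Sync}
Sat(¬valid) = {Crit, Busy, Sync, Err}
Sat(¬wait ∧ ¬valid) = {Crit, Busy, Sync}
Sat(EX (¬wait ∧ ¬valid)) = {s : some successor in {Crit, Busy, Sync}} = {Crit, Busy, Sync, Err}
Sat(AX (EX (¬wait ∧ ¬valid))) = {s : every successor in {Crit, Busy, Sync, Err}} = {Crit, Busy, Sync}

{Crit, Busy, Sync}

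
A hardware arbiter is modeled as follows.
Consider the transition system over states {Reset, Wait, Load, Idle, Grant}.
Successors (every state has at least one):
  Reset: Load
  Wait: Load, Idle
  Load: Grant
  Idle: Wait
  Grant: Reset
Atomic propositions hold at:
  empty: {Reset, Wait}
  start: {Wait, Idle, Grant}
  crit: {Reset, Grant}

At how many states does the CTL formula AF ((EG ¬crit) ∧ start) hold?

Sat(¬crit) = {Wait, Load, Idle}
EG ¬crit: greatest fixpoint, start Z0 = {Wait, Load, Idle}, keep only states in Sat with some successor in Z. Z1 = {Wait, Idle}; fixed.
Sat(EG ¬crit) = {Wait, Idle}
Sat((EG ¬crit) ∧ start) = {Wait, Idle}
AF ((EG ¬crit) ∧ start): least fixpoint, start Z0 = {Wait, Idle}, add states with every successor in Z. Already a fixed point.
Sat(AF ((EG ¬crit) ∧ start)) = {Wait, Idle}
|Sat(AF ((EG ¬crit) ∧ start))| = |{Wait, Idle}| = 2.

2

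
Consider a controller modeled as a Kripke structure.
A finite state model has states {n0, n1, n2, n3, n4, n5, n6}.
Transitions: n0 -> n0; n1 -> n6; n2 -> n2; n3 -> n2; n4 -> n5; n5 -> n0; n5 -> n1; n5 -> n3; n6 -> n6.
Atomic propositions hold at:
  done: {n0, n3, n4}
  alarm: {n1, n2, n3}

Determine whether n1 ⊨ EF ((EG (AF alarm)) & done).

AF alarm: least fixpoint, start Z0 = {n1, n2, n3}, add states with every successor in Z. Already a fixed point.
Sat(AF alarm) = {n1, n2, n3}
EG (AF alarm): greatest fixpoint, start Z0 = {n1, n2, n3}, keep only states in Sat with some successor in Z. Z1 = {n2, n3}; fixed.
Sat(EG (AF alarm)) = {n2, n3}
Sat((EG (AF alarm)) & done) = {n3}
EF ((EG (AF alarm)) & done): least fixpoint, start Z0 = {n3}, add states with some successor in Z. Z1 = {n3, n5}; Z2 = {n3, n4, n5}; fixed.
Sat(EF ((EG (AF alarm)) & done)) = {n3, n4, n5}
n1 ∉ Sat(EF ((EG (AF alarm)) & done)) = {n3, n4, n5}, so the formula does not hold at n1.

No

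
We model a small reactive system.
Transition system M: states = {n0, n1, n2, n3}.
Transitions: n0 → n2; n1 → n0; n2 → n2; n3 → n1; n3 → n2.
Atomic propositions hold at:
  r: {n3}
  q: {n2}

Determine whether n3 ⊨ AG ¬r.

No

Sat(¬r) = {n0, n1, n2}
AG ¬r: greatest fixpoint, start Z0 = {n0, n1, n2}, keep only states in Sat with every successor in Z. Already a fixed point.
Sat(AG ¬r) = {n0, n1, n2}
n3 ∉ Sat(AG ¬r) = {n0, n1, n2}, so the formula does not hold at n3.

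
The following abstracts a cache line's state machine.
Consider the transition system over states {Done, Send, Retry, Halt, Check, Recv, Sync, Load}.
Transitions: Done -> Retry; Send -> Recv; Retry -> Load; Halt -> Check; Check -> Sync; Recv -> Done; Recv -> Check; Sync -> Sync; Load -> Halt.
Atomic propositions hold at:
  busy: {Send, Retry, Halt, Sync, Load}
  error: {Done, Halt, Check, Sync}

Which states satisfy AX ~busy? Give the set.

{Send, Halt, Recv}

Sat(~busy) = {Done, Check, Recv}
Sat(AX ~busy) = {s : every successor in {Done, Check, Recv}} = {Send, Halt, Recv}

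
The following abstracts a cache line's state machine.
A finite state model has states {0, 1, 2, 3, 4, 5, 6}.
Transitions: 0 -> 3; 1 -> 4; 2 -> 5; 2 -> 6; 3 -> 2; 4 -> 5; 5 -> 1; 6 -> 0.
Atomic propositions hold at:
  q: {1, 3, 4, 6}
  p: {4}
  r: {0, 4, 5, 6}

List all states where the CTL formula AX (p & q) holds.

Sat(p & q) = {4}
Sat(AX (p & q)) = {s : every successor in {4}} = {1}

{1}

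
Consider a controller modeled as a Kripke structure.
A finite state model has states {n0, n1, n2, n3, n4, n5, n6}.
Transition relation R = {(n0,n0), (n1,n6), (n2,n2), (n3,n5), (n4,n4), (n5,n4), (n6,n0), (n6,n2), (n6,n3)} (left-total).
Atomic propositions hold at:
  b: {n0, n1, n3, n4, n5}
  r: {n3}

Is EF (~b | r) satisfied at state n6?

Yes

Sat(~b) = {n2, n6}
Sat(~b | r) = {n2, n3, n6}
EF (~b | r): least fixpoint, start Z0 = {n2, n3, n6}, add states with some successor in Z. Z1 = {n1, n2, n3, n6}; fixed.
Sat(EF (~b | r)) = {n1, n2, n3, n6}
n6 ∈ Sat(EF (~b | r)) = {n1, n2, n3, n6}, so the formula holds at n6.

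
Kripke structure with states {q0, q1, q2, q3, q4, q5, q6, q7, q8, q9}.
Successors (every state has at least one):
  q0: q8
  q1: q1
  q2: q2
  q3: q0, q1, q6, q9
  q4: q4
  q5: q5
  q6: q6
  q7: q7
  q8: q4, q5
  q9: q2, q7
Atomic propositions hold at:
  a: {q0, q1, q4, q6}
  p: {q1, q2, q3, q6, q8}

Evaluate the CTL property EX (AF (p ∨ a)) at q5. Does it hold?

No

Sat(p ∨ a) = {q0, q1, q2, q3, q4, q6, q8}
AF (p ∨ a): least fixpoint, start Z0 = {q0, q1, q2, q3, q4, q6, q8}, add states with every successor in Z. Already a fixed point.
Sat(AF (p ∨ a)) = {q0, q1, q2, q3, q4, q6, q8}
Sat(EX (AF (p ∨ a))) = {s : some successor in {q0, q1, q2, q3, q4, q6, q8}} = {q0, q1, q2, q3, q4, q6, q8, q9}
q5 ∉ Sat(EX (AF (p ∨ a))) = {q0, q1, q2, q3, q4, q6, q8, q9}, so the formula does not hold at q5.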